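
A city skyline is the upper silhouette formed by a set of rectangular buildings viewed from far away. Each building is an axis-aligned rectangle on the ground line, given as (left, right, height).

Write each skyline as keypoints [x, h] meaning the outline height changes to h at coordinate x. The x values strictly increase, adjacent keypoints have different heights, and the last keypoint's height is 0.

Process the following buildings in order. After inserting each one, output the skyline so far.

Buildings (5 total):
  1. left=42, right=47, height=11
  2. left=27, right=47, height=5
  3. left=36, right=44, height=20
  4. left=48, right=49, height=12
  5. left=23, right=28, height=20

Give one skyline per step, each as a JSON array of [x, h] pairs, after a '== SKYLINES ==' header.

== SKYLINES ==
[[42,11],[47,0]]
[[27,5],[42,11],[47,0]]
[[27,5],[36,20],[44,11],[47,0]]
[[27,5],[36,20],[44,11],[47,0],[48,12],[49,0]]
[[23,20],[28,5],[36,20],[44,11],[47,0],[48,12],[49,0]]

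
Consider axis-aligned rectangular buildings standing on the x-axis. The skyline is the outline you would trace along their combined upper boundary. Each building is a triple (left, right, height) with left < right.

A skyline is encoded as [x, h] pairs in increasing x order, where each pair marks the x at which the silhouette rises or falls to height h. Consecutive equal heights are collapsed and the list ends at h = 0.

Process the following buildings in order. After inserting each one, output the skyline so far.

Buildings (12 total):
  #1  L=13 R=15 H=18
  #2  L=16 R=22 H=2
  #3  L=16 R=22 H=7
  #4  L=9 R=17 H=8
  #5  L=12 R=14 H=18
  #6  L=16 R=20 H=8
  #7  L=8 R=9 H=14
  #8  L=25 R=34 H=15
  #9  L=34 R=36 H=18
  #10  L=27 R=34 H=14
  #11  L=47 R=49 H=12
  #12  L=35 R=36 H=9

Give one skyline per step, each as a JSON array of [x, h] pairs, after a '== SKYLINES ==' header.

== SKYLINES ==
[[13,18],[15,0]]
[[13,18],[15,0],[16,2],[22,0]]
[[13,18],[15,0],[16,7],[22,0]]
[[9,8],[13,18],[15,8],[17,7],[22,0]]
[[9,8],[12,18],[15,8],[17,7],[22,0]]
[[9,8],[12,18],[15,8],[20,7],[22,0]]
[[8,14],[9,8],[12,18],[15,8],[20,7],[22,0]]
[[8,14],[9,8],[12,18],[15,8],[20,7],[22,0],[25,15],[34,0]]
[[8,14],[9,8],[12,18],[15,8],[20,7],[22,0],[25,15],[34,18],[36,0]]
[[8,14],[9,8],[12,18],[15,8],[20,7],[22,0],[25,15],[34,18],[36,0]]
[[8,14],[9,8],[12,18],[15,8],[20,7],[22,0],[25,15],[34,18],[36,0],[47,12],[49,0]]
[[8,14],[9,8],[12,18],[15,8],[20,7],[22,0],[25,15],[34,18],[36,0],[47,12],[49,0]]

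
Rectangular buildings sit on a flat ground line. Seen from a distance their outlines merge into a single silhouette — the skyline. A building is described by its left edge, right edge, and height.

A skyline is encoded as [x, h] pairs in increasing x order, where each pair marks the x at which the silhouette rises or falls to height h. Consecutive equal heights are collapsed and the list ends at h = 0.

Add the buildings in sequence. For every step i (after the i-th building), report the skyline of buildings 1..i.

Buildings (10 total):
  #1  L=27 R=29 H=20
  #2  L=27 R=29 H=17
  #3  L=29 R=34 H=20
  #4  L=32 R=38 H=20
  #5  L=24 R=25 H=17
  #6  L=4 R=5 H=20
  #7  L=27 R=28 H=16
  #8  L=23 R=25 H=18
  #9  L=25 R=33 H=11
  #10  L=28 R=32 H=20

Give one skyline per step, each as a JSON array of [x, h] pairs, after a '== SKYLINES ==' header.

== SKYLINES ==
[[27,20],[29,0]]
[[27,20],[29,0]]
[[27,20],[34,0]]
[[27,20],[38,0]]
[[24,17],[25,0],[27,20],[38,0]]
[[4,20],[5,0],[24,17],[25,0],[27,20],[38,0]]
[[4,20],[5,0],[24,17],[25,0],[27,20],[38,0]]
[[4,20],[5,0],[23,18],[25,0],[27,20],[38,0]]
[[4,20],[5,0],[23,18],[25,11],[27,20],[38,0]]
[[4,20],[5,0],[23,18],[25,11],[27,20],[38,0]]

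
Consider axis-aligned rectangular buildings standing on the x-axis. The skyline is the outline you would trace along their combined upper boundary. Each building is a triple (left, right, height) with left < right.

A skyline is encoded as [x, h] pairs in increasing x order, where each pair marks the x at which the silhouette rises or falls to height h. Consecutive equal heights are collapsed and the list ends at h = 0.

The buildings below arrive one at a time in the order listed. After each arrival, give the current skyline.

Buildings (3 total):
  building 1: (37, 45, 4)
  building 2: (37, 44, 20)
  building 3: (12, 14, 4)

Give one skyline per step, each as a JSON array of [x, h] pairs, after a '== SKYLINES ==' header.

== SKYLINES ==
[[37,4],[45,0]]
[[37,20],[44,4],[45,0]]
[[12,4],[14,0],[37,20],[44,4],[45,0]]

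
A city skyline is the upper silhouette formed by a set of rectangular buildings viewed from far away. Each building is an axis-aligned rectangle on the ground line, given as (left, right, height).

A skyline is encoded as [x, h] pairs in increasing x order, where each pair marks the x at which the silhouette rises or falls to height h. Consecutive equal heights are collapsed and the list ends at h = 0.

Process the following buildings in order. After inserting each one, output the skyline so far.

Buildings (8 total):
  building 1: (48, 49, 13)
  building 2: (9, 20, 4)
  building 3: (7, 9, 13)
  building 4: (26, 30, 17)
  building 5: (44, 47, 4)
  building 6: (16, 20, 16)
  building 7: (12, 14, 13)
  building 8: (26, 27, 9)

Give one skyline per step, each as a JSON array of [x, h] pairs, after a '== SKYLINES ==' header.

== SKYLINES ==
[[48,13],[49,0]]
[[9,4],[20,0],[48,13],[49,0]]
[[7,13],[9,4],[20,0],[48,13],[49,0]]
[[7,13],[9,4],[20,0],[26,17],[30,0],[48,13],[49,0]]
[[7,13],[9,4],[20,0],[26,17],[30,0],[44,4],[47,0],[48,13],[49,0]]
[[7,13],[9,4],[16,16],[20,0],[26,17],[30,0],[44,4],[47,0],[48,13],[49,0]]
[[7,13],[9,4],[12,13],[14,4],[16,16],[20,0],[26,17],[30,0],[44,4],[47,0],[48,13],[49,0]]
[[7,13],[9,4],[12,13],[14,4],[16,16],[20,0],[26,17],[30,0],[44,4],[47,0],[48,13],[49,0]]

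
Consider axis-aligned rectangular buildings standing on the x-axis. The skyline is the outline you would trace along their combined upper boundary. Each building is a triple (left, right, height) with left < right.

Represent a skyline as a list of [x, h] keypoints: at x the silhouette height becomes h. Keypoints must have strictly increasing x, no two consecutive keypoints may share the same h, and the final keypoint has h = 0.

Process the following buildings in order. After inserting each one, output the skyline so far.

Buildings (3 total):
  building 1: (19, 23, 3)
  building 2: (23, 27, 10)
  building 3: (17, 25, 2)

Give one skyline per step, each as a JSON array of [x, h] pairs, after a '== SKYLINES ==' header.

== SKYLINES ==
[[19,3],[23,0]]
[[19,3],[23,10],[27,0]]
[[17,2],[19,3],[23,10],[27,0]]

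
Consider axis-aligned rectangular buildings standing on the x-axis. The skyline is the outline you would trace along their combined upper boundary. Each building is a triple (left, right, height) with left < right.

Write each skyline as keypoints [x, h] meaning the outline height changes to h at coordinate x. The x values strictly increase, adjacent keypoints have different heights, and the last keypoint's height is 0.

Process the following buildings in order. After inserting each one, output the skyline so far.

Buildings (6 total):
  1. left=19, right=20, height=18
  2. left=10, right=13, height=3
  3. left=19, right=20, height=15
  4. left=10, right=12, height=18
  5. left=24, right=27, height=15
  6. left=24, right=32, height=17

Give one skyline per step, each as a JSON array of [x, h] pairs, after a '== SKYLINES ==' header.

== SKYLINES ==
[[19,18],[20,0]]
[[10,3],[13,0],[19,18],[20,0]]
[[10,3],[13,0],[19,18],[20,0]]
[[10,18],[12,3],[13,0],[19,18],[20,0]]
[[10,18],[12,3],[13,0],[19,18],[20,0],[24,15],[27,0]]
[[10,18],[12,3],[13,0],[19,18],[20,0],[24,17],[32,0]]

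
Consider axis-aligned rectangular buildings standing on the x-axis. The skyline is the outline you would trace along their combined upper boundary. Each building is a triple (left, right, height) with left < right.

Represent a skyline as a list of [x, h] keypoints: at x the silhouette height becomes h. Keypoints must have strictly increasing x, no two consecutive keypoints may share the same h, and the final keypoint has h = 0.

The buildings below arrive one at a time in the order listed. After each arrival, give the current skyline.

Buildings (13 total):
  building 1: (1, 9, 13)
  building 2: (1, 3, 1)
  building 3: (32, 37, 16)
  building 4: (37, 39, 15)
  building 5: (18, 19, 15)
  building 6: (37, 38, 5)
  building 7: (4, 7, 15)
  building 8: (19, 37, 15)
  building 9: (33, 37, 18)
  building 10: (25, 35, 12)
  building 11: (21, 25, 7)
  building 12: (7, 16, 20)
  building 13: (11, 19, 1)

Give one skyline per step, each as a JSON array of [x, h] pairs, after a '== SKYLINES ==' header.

== SKYLINES ==
[[1,13],[9,0]]
[[1,13],[9,0]]
[[1,13],[9,0],[32,16],[37,0]]
[[1,13],[9,0],[32,16],[37,15],[39,0]]
[[1,13],[9,0],[18,15],[19,0],[32,16],[37,15],[39,0]]
[[1,13],[9,0],[18,15],[19,0],[32,16],[37,15],[39,0]]
[[1,13],[4,15],[7,13],[9,0],[18,15],[19,0],[32,16],[37,15],[39,0]]
[[1,13],[4,15],[7,13],[9,0],[18,15],[32,16],[37,15],[39,0]]
[[1,13],[4,15],[7,13],[9,0],[18,15],[32,16],[33,18],[37,15],[39,0]]
[[1,13],[4,15],[7,13],[9,0],[18,15],[32,16],[33,18],[37,15],[39,0]]
[[1,13],[4,15],[7,13],[9,0],[18,15],[32,16],[33,18],[37,15],[39,0]]
[[1,13],[4,15],[7,20],[16,0],[18,15],[32,16],[33,18],[37,15],[39,0]]
[[1,13],[4,15],[7,20],[16,1],[18,15],[32,16],[33,18],[37,15],[39,0]]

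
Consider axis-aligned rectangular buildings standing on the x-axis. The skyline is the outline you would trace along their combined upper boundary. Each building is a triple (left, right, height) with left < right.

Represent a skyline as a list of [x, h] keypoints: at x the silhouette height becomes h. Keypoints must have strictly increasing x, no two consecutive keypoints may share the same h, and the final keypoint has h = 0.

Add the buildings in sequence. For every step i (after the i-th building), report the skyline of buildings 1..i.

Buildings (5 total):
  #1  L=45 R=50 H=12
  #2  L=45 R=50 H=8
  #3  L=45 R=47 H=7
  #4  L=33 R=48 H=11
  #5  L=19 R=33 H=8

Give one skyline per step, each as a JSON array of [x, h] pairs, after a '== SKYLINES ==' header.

== SKYLINES ==
[[45,12],[50,0]]
[[45,12],[50,0]]
[[45,12],[50,0]]
[[33,11],[45,12],[50,0]]
[[19,8],[33,11],[45,12],[50,0]]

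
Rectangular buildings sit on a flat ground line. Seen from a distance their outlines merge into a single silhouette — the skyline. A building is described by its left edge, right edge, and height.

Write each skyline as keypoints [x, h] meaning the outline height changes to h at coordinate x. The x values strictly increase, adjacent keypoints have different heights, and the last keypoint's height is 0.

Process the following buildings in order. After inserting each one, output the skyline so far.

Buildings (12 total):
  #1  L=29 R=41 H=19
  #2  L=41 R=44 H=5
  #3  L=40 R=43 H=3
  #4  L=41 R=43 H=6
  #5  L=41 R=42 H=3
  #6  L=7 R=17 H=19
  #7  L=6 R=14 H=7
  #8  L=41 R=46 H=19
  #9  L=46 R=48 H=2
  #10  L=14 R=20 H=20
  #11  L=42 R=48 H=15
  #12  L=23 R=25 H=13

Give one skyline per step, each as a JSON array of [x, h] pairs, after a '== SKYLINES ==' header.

== SKYLINES ==
[[29,19],[41,0]]
[[29,19],[41,5],[44,0]]
[[29,19],[41,5],[44,0]]
[[29,19],[41,6],[43,5],[44,0]]
[[29,19],[41,6],[43,5],[44,0]]
[[7,19],[17,0],[29,19],[41,6],[43,5],[44,0]]
[[6,7],[7,19],[17,0],[29,19],[41,6],[43,5],[44,0]]
[[6,7],[7,19],[17,0],[29,19],[46,0]]
[[6,7],[7,19],[17,0],[29,19],[46,2],[48,0]]
[[6,7],[7,19],[14,20],[20,0],[29,19],[46,2],[48,0]]
[[6,7],[7,19],[14,20],[20,0],[29,19],[46,15],[48,0]]
[[6,7],[7,19],[14,20],[20,0],[23,13],[25,0],[29,19],[46,15],[48,0]]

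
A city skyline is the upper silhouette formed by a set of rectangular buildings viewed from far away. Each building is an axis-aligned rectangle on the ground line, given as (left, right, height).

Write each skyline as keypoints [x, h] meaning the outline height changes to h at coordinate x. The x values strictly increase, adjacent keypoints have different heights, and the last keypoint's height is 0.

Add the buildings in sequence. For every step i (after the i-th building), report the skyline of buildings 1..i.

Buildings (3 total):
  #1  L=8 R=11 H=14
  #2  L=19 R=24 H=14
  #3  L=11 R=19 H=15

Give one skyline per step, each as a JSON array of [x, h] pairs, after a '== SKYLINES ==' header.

== SKYLINES ==
[[8,14],[11,0]]
[[8,14],[11,0],[19,14],[24,0]]
[[8,14],[11,15],[19,14],[24,0]]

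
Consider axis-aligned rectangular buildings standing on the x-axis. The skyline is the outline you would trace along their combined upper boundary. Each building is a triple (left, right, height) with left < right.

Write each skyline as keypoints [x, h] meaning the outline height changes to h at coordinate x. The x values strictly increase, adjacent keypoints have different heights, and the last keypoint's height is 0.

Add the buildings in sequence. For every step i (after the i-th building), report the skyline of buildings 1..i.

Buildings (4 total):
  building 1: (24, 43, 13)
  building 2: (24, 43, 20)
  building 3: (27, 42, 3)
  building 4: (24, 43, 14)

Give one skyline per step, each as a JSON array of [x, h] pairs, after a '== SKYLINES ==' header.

== SKYLINES ==
[[24,13],[43,0]]
[[24,20],[43,0]]
[[24,20],[43,0]]
[[24,20],[43,0]]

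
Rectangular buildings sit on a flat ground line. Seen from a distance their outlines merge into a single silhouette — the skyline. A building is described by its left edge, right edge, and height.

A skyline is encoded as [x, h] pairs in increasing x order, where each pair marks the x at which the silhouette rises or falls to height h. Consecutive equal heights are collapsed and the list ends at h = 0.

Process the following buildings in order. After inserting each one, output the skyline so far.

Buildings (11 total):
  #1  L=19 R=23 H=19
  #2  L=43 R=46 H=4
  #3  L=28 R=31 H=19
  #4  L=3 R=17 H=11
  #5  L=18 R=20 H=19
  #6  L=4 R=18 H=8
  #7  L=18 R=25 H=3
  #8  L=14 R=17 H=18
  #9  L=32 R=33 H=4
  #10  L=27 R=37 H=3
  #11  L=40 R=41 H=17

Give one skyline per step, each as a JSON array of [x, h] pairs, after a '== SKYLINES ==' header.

== SKYLINES ==
[[19,19],[23,0]]
[[19,19],[23,0],[43,4],[46,0]]
[[19,19],[23,0],[28,19],[31,0],[43,4],[46,0]]
[[3,11],[17,0],[19,19],[23,0],[28,19],[31,0],[43,4],[46,0]]
[[3,11],[17,0],[18,19],[23,0],[28,19],[31,0],[43,4],[46,0]]
[[3,11],[17,8],[18,19],[23,0],[28,19],[31,0],[43,4],[46,0]]
[[3,11],[17,8],[18,19],[23,3],[25,0],[28,19],[31,0],[43,4],[46,0]]
[[3,11],[14,18],[17,8],[18,19],[23,3],[25,0],[28,19],[31,0],[43,4],[46,0]]
[[3,11],[14,18],[17,8],[18,19],[23,3],[25,0],[28,19],[31,0],[32,4],[33,0],[43,4],[46,0]]
[[3,11],[14,18],[17,8],[18,19],[23,3],[25,0],[27,3],[28,19],[31,3],[32,4],[33,3],[37,0],[43,4],[46,0]]
[[3,11],[14,18],[17,8],[18,19],[23,3],[25,0],[27,3],[28,19],[31,3],[32,4],[33,3],[37,0],[40,17],[41,0],[43,4],[46,0]]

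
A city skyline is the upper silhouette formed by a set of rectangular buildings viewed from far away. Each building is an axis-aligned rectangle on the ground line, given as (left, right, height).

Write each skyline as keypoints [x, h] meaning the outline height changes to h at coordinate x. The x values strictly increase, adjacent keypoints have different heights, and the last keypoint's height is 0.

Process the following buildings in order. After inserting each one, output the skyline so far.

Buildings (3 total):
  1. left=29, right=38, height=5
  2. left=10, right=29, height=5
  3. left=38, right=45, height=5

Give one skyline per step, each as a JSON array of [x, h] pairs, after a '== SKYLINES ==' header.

== SKYLINES ==
[[29,5],[38,0]]
[[10,5],[38,0]]
[[10,5],[45,0]]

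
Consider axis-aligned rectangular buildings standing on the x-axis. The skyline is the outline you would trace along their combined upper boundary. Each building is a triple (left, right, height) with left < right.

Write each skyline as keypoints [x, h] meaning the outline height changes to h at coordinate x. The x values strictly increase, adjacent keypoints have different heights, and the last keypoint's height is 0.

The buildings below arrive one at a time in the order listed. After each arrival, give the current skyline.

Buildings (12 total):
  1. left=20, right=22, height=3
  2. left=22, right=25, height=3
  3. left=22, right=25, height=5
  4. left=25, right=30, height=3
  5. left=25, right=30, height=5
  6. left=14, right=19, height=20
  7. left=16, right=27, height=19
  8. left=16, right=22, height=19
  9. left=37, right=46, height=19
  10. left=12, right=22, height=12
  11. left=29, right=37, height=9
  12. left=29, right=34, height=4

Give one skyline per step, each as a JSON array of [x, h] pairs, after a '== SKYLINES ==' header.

== SKYLINES ==
[[20,3],[22,0]]
[[20,3],[25,0]]
[[20,3],[22,5],[25,0]]
[[20,3],[22,5],[25,3],[30,0]]
[[20,3],[22,5],[30,0]]
[[14,20],[19,0],[20,3],[22,5],[30,0]]
[[14,20],[19,19],[27,5],[30,0]]
[[14,20],[19,19],[27,5],[30,0]]
[[14,20],[19,19],[27,5],[30,0],[37,19],[46,0]]
[[12,12],[14,20],[19,19],[27,5],[30,0],[37,19],[46,0]]
[[12,12],[14,20],[19,19],[27,5],[29,9],[37,19],[46,0]]
[[12,12],[14,20],[19,19],[27,5],[29,9],[37,19],[46,0]]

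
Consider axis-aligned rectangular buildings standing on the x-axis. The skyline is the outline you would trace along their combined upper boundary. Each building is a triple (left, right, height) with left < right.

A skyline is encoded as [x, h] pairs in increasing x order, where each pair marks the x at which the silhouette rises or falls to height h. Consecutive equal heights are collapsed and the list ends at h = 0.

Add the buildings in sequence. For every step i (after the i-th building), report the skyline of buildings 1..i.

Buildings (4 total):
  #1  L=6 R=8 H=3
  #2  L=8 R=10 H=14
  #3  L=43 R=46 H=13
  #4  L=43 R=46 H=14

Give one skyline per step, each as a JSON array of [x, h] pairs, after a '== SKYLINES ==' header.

== SKYLINES ==
[[6,3],[8,0]]
[[6,3],[8,14],[10,0]]
[[6,3],[8,14],[10,0],[43,13],[46,0]]
[[6,3],[8,14],[10,0],[43,14],[46,0]]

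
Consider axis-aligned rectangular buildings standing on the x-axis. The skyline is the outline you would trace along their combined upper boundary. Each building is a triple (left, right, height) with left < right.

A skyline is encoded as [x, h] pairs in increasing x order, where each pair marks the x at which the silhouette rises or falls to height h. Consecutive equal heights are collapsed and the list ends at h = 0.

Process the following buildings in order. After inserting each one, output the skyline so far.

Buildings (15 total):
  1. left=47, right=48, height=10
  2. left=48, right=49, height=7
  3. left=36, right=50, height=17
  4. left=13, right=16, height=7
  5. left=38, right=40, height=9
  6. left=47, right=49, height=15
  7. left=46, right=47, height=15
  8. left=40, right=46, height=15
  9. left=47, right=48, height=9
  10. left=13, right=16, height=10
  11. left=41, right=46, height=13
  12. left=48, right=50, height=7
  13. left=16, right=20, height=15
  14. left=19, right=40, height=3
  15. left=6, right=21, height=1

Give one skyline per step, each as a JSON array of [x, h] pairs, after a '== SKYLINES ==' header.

== SKYLINES ==
[[47,10],[48,0]]
[[47,10],[48,7],[49,0]]
[[36,17],[50,0]]
[[13,7],[16,0],[36,17],[50,0]]
[[13,7],[16,0],[36,17],[50,0]]
[[13,7],[16,0],[36,17],[50,0]]
[[13,7],[16,0],[36,17],[50,0]]
[[13,7],[16,0],[36,17],[50,0]]
[[13,7],[16,0],[36,17],[50,0]]
[[13,10],[16,0],[36,17],[50,0]]
[[13,10],[16,0],[36,17],[50,0]]
[[13,10],[16,0],[36,17],[50,0]]
[[13,10],[16,15],[20,0],[36,17],[50,0]]
[[13,10],[16,15],[20,3],[36,17],[50,0]]
[[6,1],[13,10],[16,15],[20,3],[36,17],[50,0]]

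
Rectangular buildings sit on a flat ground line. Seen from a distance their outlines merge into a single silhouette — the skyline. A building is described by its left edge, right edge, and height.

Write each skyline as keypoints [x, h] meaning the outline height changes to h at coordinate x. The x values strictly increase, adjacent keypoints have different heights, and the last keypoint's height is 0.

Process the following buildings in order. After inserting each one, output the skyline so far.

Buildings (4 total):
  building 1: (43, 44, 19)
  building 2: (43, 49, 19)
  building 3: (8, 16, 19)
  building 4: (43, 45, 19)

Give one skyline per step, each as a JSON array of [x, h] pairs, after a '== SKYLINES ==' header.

== SKYLINES ==
[[43,19],[44,0]]
[[43,19],[49,0]]
[[8,19],[16,0],[43,19],[49,0]]
[[8,19],[16,0],[43,19],[49,0]]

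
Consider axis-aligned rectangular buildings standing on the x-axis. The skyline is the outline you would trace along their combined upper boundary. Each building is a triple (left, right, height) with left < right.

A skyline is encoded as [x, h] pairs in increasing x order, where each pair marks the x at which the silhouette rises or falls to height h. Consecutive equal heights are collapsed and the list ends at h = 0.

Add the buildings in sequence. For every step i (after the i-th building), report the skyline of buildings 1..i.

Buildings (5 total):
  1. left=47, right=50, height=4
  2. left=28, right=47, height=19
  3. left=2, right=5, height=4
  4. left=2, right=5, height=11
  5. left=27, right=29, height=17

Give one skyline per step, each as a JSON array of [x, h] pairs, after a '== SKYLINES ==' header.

== SKYLINES ==
[[47,4],[50,0]]
[[28,19],[47,4],[50,0]]
[[2,4],[5,0],[28,19],[47,4],[50,0]]
[[2,11],[5,0],[28,19],[47,4],[50,0]]
[[2,11],[5,0],[27,17],[28,19],[47,4],[50,0]]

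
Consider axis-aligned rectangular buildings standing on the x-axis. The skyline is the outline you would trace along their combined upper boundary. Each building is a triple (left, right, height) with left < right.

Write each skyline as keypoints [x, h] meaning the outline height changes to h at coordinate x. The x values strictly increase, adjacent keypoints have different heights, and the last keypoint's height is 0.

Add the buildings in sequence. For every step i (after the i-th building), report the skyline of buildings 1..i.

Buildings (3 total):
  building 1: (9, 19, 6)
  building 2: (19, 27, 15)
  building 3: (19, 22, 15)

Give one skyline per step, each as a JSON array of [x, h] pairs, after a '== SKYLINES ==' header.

== SKYLINES ==
[[9,6],[19,0]]
[[9,6],[19,15],[27,0]]
[[9,6],[19,15],[27,0]]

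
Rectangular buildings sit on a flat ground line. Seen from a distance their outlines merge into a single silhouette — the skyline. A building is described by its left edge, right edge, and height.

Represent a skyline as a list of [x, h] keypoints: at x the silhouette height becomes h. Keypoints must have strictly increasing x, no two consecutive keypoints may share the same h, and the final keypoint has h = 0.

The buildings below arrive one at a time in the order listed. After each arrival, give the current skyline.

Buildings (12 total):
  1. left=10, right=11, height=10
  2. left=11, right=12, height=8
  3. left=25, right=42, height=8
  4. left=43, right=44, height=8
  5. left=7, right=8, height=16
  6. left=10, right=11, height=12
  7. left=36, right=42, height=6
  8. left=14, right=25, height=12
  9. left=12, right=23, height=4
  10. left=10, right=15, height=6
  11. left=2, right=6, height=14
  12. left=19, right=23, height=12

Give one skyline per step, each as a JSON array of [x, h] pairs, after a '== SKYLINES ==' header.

== SKYLINES ==
[[10,10],[11,0]]
[[10,10],[11,8],[12,0]]
[[10,10],[11,8],[12,0],[25,8],[42,0]]
[[10,10],[11,8],[12,0],[25,8],[42,0],[43,8],[44,0]]
[[7,16],[8,0],[10,10],[11,8],[12,0],[25,8],[42,0],[43,8],[44,0]]
[[7,16],[8,0],[10,12],[11,8],[12,0],[25,8],[42,0],[43,8],[44,0]]
[[7,16],[8,0],[10,12],[11,8],[12,0],[25,8],[42,0],[43,8],[44,0]]
[[7,16],[8,0],[10,12],[11,8],[12,0],[14,12],[25,8],[42,0],[43,8],[44,0]]
[[7,16],[8,0],[10,12],[11,8],[12,4],[14,12],[25,8],[42,0],[43,8],[44,0]]
[[7,16],[8,0],[10,12],[11,8],[12,6],[14,12],[25,8],[42,0],[43,8],[44,0]]
[[2,14],[6,0],[7,16],[8,0],[10,12],[11,8],[12,6],[14,12],[25,8],[42,0],[43,8],[44,0]]
[[2,14],[6,0],[7,16],[8,0],[10,12],[11,8],[12,6],[14,12],[25,8],[42,0],[43,8],[44,0]]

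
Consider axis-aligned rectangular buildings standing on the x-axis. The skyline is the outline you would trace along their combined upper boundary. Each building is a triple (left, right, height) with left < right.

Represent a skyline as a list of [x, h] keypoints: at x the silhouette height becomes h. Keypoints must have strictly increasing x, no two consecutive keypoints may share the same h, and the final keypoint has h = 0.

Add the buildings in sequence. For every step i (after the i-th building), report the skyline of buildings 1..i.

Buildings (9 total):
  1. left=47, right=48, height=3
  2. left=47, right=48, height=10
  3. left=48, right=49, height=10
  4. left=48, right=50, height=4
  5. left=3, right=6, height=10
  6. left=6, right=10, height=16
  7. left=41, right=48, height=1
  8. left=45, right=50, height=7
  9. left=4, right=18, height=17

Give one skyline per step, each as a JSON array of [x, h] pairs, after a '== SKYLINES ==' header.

== SKYLINES ==
[[47,3],[48,0]]
[[47,10],[48,0]]
[[47,10],[49,0]]
[[47,10],[49,4],[50,0]]
[[3,10],[6,0],[47,10],[49,4],[50,0]]
[[3,10],[6,16],[10,0],[47,10],[49,4],[50,0]]
[[3,10],[6,16],[10,0],[41,1],[47,10],[49,4],[50,0]]
[[3,10],[6,16],[10,0],[41,1],[45,7],[47,10],[49,7],[50,0]]
[[3,10],[4,17],[18,0],[41,1],[45,7],[47,10],[49,7],[50,0]]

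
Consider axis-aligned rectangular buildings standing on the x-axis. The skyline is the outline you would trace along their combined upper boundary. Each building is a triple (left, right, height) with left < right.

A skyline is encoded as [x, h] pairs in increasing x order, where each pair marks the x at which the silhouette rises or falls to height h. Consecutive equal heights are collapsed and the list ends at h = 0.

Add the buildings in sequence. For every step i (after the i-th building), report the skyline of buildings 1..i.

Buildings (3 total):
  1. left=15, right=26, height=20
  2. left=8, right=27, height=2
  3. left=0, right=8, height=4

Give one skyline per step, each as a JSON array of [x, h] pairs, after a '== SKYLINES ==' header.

== SKYLINES ==
[[15,20],[26,0]]
[[8,2],[15,20],[26,2],[27,0]]
[[0,4],[8,2],[15,20],[26,2],[27,0]]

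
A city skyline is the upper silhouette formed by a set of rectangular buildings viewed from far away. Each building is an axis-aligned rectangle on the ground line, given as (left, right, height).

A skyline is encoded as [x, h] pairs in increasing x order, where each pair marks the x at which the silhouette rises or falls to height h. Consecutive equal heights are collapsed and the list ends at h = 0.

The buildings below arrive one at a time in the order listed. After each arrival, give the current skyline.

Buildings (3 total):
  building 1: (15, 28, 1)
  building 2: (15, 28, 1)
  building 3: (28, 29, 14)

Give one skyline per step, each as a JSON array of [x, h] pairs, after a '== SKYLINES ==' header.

== SKYLINES ==
[[15,1],[28,0]]
[[15,1],[28,0]]
[[15,1],[28,14],[29,0]]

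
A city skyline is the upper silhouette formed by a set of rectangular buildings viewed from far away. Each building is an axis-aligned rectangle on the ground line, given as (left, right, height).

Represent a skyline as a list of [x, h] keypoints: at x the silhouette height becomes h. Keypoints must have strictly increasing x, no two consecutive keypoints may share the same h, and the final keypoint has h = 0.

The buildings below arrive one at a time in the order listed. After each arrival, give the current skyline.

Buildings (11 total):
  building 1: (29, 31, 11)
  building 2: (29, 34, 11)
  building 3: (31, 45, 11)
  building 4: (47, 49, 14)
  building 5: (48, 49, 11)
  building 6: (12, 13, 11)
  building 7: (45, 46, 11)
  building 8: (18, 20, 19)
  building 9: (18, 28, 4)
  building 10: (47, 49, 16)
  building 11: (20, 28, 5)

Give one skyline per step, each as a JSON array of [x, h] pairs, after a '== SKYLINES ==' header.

== SKYLINES ==
[[29,11],[31,0]]
[[29,11],[34,0]]
[[29,11],[45,0]]
[[29,11],[45,0],[47,14],[49,0]]
[[29,11],[45,0],[47,14],[49,0]]
[[12,11],[13,0],[29,11],[45,0],[47,14],[49,0]]
[[12,11],[13,0],[29,11],[46,0],[47,14],[49,0]]
[[12,11],[13,0],[18,19],[20,0],[29,11],[46,0],[47,14],[49,0]]
[[12,11],[13,0],[18,19],[20,4],[28,0],[29,11],[46,0],[47,14],[49,0]]
[[12,11],[13,0],[18,19],[20,4],[28,0],[29,11],[46,0],[47,16],[49,0]]
[[12,11],[13,0],[18,19],[20,5],[28,0],[29,11],[46,0],[47,16],[49,0]]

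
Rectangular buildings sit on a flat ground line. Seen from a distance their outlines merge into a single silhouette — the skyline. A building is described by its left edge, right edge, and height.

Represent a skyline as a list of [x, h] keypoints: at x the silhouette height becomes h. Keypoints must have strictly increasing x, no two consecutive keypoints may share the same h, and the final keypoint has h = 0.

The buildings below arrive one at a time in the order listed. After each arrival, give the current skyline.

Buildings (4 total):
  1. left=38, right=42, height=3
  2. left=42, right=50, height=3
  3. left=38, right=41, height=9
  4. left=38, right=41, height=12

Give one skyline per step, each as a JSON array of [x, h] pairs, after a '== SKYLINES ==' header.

== SKYLINES ==
[[38,3],[42,0]]
[[38,3],[50,0]]
[[38,9],[41,3],[50,0]]
[[38,12],[41,3],[50,0]]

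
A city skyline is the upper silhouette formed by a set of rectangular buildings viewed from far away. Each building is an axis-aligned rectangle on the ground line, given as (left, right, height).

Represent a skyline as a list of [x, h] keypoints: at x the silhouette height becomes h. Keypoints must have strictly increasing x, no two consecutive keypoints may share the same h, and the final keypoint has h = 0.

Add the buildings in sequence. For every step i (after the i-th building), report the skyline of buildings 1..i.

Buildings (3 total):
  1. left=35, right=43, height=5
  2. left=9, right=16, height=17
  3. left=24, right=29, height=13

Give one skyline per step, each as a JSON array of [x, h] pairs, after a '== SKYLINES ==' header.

== SKYLINES ==
[[35,5],[43,0]]
[[9,17],[16,0],[35,5],[43,0]]
[[9,17],[16,0],[24,13],[29,0],[35,5],[43,0]]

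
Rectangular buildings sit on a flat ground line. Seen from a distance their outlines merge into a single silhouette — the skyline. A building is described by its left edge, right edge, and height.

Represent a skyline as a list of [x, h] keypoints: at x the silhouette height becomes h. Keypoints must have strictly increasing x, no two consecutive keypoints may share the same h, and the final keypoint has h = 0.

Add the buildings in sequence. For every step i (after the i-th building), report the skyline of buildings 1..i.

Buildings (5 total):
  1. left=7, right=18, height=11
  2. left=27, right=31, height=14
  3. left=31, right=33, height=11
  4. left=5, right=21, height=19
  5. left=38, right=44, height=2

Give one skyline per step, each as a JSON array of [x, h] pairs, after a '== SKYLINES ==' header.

== SKYLINES ==
[[7,11],[18,0]]
[[7,11],[18,0],[27,14],[31,0]]
[[7,11],[18,0],[27,14],[31,11],[33,0]]
[[5,19],[21,0],[27,14],[31,11],[33,0]]
[[5,19],[21,0],[27,14],[31,11],[33,0],[38,2],[44,0]]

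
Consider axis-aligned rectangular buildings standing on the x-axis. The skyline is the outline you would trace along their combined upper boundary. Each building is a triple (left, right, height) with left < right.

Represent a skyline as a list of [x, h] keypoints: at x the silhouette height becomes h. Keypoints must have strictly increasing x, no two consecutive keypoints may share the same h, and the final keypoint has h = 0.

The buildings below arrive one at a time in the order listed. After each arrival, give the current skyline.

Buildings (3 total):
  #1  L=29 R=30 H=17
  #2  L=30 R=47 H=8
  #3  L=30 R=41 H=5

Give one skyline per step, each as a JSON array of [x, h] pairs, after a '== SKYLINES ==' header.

== SKYLINES ==
[[29,17],[30,0]]
[[29,17],[30,8],[47,0]]
[[29,17],[30,8],[47,0]]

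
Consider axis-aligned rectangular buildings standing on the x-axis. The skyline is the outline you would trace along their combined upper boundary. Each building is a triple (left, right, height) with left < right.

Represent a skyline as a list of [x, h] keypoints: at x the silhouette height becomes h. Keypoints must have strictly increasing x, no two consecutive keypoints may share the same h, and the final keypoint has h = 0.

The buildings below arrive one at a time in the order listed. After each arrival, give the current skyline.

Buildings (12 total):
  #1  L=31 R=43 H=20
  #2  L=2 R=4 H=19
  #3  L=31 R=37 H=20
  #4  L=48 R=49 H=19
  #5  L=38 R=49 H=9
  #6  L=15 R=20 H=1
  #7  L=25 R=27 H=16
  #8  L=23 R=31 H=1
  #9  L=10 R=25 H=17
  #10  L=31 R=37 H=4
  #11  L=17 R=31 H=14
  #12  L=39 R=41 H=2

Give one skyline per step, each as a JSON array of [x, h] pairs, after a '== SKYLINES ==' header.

== SKYLINES ==
[[31,20],[43,0]]
[[2,19],[4,0],[31,20],[43,0]]
[[2,19],[4,0],[31,20],[43,0]]
[[2,19],[4,0],[31,20],[43,0],[48,19],[49,0]]
[[2,19],[4,0],[31,20],[43,9],[48,19],[49,0]]
[[2,19],[4,0],[15,1],[20,0],[31,20],[43,9],[48,19],[49,0]]
[[2,19],[4,0],[15,1],[20,0],[25,16],[27,0],[31,20],[43,9],[48,19],[49,0]]
[[2,19],[4,0],[15,1],[20,0],[23,1],[25,16],[27,1],[31,20],[43,9],[48,19],[49,0]]
[[2,19],[4,0],[10,17],[25,16],[27,1],[31,20],[43,9],[48,19],[49,0]]
[[2,19],[4,0],[10,17],[25,16],[27,1],[31,20],[43,9],[48,19],[49,0]]
[[2,19],[4,0],[10,17],[25,16],[27,14],[31,20],[43,9],[48,19],[49,0]]
[[2,19],[4,0],[10,17],[25,16],[27,14],[31,20],[43,9],[48,19],[49,0]]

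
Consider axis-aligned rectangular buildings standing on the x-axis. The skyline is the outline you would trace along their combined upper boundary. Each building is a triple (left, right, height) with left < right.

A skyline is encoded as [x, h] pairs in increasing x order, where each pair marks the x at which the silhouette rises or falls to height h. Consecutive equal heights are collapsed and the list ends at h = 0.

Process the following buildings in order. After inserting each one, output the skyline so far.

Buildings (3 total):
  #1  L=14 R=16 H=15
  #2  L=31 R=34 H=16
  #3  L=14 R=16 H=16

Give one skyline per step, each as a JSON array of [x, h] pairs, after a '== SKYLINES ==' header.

== SKYLINES ==
[[14,15],[16,0]]
[[14,15],[16,0],[31,16],[34,0]]
[[14,16],[16,0],[31,16],[34,0]]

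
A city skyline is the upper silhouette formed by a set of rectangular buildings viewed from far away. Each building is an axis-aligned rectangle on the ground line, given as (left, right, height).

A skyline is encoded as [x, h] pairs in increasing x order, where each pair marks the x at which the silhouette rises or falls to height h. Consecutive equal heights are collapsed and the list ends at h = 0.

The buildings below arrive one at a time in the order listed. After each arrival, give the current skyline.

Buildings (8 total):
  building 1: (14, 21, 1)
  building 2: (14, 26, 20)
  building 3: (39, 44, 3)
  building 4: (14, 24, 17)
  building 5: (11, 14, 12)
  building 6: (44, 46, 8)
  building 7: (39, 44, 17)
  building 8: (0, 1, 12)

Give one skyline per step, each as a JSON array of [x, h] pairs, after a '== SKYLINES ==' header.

== SKYLINES ==
[[14,1],[21,0]]
[[14,20],[26,0]]
[[14,20],[26,0],[39,3],[44,0]]
[[14,20],[26,0],[39,3],[44,0]]
[[11,12],[14,20],[26,0],[39,3],[44,0]]
[[11,12],[14,20],[26,0],[39,3],[44,8],[46,0]]
[[11,12],[14,20],[26,0],[39,17],[44,8],[46,0]]
[[0,12],[1,0],[11,12],[14,20],[26,0],[39,17],[44,8],[46,0]]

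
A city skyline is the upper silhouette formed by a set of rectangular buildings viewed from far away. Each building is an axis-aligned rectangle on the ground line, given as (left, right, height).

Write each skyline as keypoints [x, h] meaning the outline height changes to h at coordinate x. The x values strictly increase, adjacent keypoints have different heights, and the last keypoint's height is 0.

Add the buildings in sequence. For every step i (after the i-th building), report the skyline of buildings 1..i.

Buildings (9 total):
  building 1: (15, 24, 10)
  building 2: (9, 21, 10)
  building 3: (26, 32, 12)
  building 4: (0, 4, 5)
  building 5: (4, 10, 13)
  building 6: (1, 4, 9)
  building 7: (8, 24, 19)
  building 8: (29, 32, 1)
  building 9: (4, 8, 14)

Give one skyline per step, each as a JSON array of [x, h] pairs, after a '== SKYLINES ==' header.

== SKYLINES ==
[[15,10],[24,0]]
[[9,10],[24,0]]
[[9,10],[24,0],[26,12],[32,0]]
[[0,5],[4,0],[9,10],[24,0],[26,12],[32,0]]
[[0,5],[4,13],[10,10],[24,0],[26,12],[32,0]]
[[0,5],[1,9],[4,13],[10,10],[24,0],[26,12],[32,0]]
[[0,5],[1,9],[4,13],[8,19],[24,0],[26,12],[32,0]]
[[0,5],[1,9],[4,13],[8,19],[24,0],[26,12],[32,0]]
[[0,5],[1,9],[4,14],[8,19],[24,0],[26,12],[32,0]]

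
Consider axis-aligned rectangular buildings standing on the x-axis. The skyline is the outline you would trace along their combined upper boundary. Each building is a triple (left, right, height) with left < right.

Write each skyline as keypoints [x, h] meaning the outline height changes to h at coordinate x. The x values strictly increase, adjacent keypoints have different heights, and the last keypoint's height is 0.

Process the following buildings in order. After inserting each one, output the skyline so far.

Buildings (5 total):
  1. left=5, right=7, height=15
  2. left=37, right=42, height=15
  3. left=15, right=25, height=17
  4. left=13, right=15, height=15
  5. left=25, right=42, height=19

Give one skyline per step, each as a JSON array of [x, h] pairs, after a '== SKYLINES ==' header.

== SKYLINES ==
[[5,15],[7,0]]
[[5,15],[7,0],[37,15],[42,0]]
[[5,15],[7,0],[15,17],[25,0],[37,15],[42,0]]
[[5,15],[7,0],[13,15],[15,17],[25,0],[37,15],[42,0]]
[[5,15],[7,0],[13,15],[15,17],[25,19],[42,0]]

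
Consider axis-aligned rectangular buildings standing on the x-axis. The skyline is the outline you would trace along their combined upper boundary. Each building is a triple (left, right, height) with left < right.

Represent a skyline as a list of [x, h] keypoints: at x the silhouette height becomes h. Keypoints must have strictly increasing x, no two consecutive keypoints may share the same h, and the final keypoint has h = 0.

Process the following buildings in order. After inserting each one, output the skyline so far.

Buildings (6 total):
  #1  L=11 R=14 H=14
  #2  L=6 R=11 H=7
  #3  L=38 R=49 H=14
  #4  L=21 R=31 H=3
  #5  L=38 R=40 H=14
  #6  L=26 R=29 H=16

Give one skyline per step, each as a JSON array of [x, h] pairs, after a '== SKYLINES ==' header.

== SKYLINES ==
[[11,14],[14,0]]
[[6,7],[11,14],[14,0]]
[[6,7],[11,14],[14,0],[38,14],[49,0]]
[[6,7],[11,14],[14,0],[21,3],[31,0],[38,14],[49,0]]
[[6,7],[11,14],[14,0],[21,3],[31,0],[38,14],[49,0]]
[[6,7],[11,14],[14,0],[21,3],[26,16],[29,3],[31,0],[38,14],[49,0]]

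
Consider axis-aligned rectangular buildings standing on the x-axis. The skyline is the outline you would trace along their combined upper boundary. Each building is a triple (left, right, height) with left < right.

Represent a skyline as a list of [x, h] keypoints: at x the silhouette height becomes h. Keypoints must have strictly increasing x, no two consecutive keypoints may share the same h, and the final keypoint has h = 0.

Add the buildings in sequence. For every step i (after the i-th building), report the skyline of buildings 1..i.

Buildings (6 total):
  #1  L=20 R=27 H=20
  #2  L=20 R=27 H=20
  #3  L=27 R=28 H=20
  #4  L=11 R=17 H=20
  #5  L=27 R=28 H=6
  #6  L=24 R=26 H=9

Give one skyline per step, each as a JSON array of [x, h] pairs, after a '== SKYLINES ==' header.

== SKYLINES ==
[[20,20],[27,0]]
[[20,20],[27,0]]
[[20,20],[28,0]]
[[11,20],[17,0],[20,20],[28,0]]
[[11,20],[17,0],[20,20],[28,0]]
[[11,20],[17,0],[20,20],[28,0]]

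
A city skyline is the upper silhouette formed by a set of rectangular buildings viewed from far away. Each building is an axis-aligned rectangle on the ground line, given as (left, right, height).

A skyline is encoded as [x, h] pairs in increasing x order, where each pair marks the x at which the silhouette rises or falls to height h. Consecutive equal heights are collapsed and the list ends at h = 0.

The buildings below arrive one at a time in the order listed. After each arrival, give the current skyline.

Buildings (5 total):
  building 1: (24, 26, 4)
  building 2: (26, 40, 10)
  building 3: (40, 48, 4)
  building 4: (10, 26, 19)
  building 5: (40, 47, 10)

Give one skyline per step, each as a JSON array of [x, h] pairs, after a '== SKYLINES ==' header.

== SKYLINES ==
[[24,4],[26,0]]
[[24,4],[26,10],[40,0]]
[[24,4],[26,10],[40,4],[48,0]]
[[10,19],[26,10],[40,4],[48,0]]
[[10,19],[26,10],[47,4],[48,0]]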